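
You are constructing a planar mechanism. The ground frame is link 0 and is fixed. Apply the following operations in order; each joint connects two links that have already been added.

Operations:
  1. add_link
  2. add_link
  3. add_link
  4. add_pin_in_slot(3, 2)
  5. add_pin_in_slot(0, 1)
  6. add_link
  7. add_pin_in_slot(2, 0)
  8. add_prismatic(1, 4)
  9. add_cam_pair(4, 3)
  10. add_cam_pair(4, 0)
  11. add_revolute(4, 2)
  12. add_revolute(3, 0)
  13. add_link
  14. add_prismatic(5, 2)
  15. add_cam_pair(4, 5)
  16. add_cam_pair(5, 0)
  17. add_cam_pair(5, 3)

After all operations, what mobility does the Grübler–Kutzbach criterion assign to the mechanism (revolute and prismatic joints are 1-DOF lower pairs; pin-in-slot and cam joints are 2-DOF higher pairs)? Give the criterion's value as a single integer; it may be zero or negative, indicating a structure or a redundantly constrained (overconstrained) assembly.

M = -1

(L,J1,J2)=(1,0,0); link0 fixed
link1: (2,0,0)
link2: (3,0,0)
link3: (4,0,0)
PS 3-2 [J2]: (4,0,1)
PS 0-1 [J2]: (4,0,2)
link4: (5,0,2)
PS 2-0 [J2]: (5,0,3)
P 1-4 [J1]: (5,1,3)
C 4-3 [J2]: (5,1,4)
C 4-0 [J2]: (5,1,5)
R 4-2 [J1]: (5,2,5)
R 3-0 [J1]: (5,3,5)
link5: (6,3,5)
P 5-2 [J1]: (6,4,5)
C 4-5 [J2]: (6,4,6)
C 5-0 [J2]: (6,4,7)
C 5-3 [J2]: (6,4,8)
Grübler: 3·5 − 2·4 − 8 = -1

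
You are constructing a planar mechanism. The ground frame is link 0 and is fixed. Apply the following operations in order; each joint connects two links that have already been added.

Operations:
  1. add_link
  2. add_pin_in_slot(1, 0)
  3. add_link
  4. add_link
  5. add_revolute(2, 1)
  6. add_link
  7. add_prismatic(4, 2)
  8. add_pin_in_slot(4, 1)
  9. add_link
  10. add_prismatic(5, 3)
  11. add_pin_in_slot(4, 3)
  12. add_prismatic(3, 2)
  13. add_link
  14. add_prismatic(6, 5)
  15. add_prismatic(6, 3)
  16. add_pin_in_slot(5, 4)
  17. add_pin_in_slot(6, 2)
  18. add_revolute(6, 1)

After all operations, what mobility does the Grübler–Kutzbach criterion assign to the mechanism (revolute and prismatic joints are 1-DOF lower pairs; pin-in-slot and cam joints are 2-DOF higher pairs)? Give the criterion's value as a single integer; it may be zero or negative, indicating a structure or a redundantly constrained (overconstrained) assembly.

[1;0;0] (link 0 is ground)
L+ [2;0;0]
PS(1,0)∈J2 [2;0;1]
L+ [3;0;1]
L+ [4;0;1]
R(2,1)∈J1 [4;1;1]
L+ [5;1;1]
P(4,2)∈J1 [5;2;1]
PS(4,1)∈J2 [5;2;2]
L+ [6;2;2]
P(5,3)∈J1 [6;3;2]
PS(4,3)∈J2 [6;3;3]
P(3,2)∈J1 [6;4;3]
L+ [7;4;3]
P(6,5)∈J1 [7;5;3]
P(6,3)∈J1 [7;6;3]
PS(5,4)∈J2 [7;6;4]
PS(6,2)∈J2 [7;6;5]
R(6,1)∈J1 [7;7;5]
mobility = 18 − 14 − 5 = -1

M = -1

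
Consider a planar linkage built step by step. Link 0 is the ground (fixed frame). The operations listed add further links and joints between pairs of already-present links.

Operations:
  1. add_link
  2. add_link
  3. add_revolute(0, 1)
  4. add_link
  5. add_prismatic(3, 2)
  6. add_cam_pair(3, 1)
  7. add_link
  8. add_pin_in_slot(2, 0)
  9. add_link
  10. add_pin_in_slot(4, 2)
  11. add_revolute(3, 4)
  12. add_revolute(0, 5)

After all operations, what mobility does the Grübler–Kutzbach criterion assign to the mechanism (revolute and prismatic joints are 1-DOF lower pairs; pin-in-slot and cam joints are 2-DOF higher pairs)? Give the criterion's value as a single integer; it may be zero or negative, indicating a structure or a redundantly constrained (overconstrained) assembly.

L=1 J1=0 J2=0
add link → L=2 J1=0 J2=0
add link → L=3 J1=0 J2=0
R@0,1 dof=1 J1 → L=3 J1=1 J2=0
add link → L=4 J1=1 J2=0
P@3,2 dof=1 J1 → L=4 J1=2 J2=0
C@3,1 dof=2 J2 → L=4 J1=2 J2=1
add link → L=5 J1=2 J2=1
PS@2,0 dof=2 J2 → L=5 J1=2 J2=2
add link → L=6 J1=2 J2=2
PS@4,2 dof=2 J2 → L=6 J1=2 J2=3
R@3,4 dof=1 J1 → L=6 J1=3 J2=3
R@0,5 dof=1 J1 → L=6 J1=4 J2=3
M=3(L−1)−2J1−J2=3·5−2·4−3=4

M = 4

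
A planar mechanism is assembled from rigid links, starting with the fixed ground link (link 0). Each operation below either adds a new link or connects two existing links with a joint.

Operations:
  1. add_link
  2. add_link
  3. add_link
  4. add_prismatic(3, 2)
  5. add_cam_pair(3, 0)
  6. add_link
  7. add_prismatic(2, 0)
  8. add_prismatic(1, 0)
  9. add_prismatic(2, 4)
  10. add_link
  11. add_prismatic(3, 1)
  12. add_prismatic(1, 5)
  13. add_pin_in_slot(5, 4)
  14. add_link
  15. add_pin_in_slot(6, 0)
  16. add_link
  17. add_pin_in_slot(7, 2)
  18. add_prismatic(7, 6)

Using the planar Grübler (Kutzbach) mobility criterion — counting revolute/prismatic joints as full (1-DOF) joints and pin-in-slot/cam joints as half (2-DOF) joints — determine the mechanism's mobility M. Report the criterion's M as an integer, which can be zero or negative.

[1;0;0] (link 0 is ground)
L+ [2;0;0]
L+ [3;0;0]
L+ [4;0;0]
P(3,2)∈J1 [4;1;0]
C(3,0)∈J2 [4;1;1]
L+ [5;1;1]
P(2,0)∈J1 [5;2;1]
P(1,0)∈J1 [5;3;1]
P(2,4)∈J1 [5;4;1]
L+ [6;4;1]
P(3,1)∈J1 [6;5;1]
P(1,5)∈J1 [6;6;1]
PS(5,4)∈J2 [6;6;2]
L+ [7;6;2]
PS(6,0)∈J2 [7;6;3]
L+ [8;6;3]
PS(7,2)∈J2 [8;6;4]
P(7,6)∈J1 [8;7;4]
mobility = 21 − 14 − 4 = 3

M = 3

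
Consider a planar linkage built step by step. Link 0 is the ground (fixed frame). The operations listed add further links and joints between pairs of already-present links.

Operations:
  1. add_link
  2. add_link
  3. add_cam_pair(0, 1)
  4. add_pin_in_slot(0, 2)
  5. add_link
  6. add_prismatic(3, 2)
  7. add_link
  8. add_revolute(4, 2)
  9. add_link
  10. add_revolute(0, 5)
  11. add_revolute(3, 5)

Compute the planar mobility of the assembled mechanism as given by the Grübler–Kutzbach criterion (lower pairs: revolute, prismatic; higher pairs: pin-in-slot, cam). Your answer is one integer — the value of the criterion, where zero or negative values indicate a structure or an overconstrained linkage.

M = 5

link 0 = ground. State L|J1|J2 = 1|0|0
+link1  2|0|0
+link2  3|0|0
C(0,1) f=2→J2  3|0|1
PS(0,2) f=2→J2  3|0|2
+link3  4|0|2
P(3,2) f=1→J1  4|1|2
+link4  5|1|2
R(4,2) f=1→J1  5|2|2
+link5  6|2|2
R(0,5) f=1→J1  6|3|2
R(3,5) f=1→J1  6|4|2
M = 3(6−1)−2·4−2 = 15−8−2 = 5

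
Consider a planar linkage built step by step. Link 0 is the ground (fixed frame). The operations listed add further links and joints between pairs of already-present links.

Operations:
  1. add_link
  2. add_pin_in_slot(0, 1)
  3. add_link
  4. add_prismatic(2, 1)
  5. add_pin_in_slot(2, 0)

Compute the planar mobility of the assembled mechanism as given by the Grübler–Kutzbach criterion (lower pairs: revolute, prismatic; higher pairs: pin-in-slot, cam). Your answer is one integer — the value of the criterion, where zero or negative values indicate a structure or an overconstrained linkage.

M = 2

link 0 = ground. State L|J1|J2 = 1|0|0
+link1  2|0|0
PS(0,1) f=2→J2  2|0|1
+link2  3|0|1
P(2,1) f=1→J1  3|1|1
PS(2,0) f=2→J2  3|1|2
M = 3(3−1)−2·1−2 = 6−2−2 = 2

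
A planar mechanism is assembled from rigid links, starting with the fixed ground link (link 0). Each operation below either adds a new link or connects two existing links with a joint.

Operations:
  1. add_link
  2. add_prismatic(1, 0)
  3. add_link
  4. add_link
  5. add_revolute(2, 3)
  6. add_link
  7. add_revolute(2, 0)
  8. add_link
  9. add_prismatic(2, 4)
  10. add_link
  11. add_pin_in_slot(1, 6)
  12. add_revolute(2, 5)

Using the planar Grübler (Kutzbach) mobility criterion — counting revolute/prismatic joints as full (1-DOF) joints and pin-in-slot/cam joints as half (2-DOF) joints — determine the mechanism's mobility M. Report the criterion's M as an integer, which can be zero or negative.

L=1 J1=0 J2=0
add link → L=2 J1=0 J2=0
P@1,0 dof=1 J1 → L=2 J1=1 J2=0
add link → L=3 J1=1 J2=0
add link → L=4 J1=1 J2=0
R@2,3 dof=1 J1 → L=4 J1=2 J2=0
add link → L=5 J1=2 J2=0
R@2,0 dof=1 J1 → L=5 J1=3 J2=0
add link → L=6 J1=3 J2=0
P@2,4 dof=1 J1 → L=6 J1=4 J2=0
add link → L=7 J1=4 J2=0
PS@1,6 dof=2 J2 → L=7 J1=4 J2=1
R@2,5 dof=1 J1 → L=7 J1=5 J2=1
M=3(L−1)−2J1−J2=3·6−2·5−1=7

M = 7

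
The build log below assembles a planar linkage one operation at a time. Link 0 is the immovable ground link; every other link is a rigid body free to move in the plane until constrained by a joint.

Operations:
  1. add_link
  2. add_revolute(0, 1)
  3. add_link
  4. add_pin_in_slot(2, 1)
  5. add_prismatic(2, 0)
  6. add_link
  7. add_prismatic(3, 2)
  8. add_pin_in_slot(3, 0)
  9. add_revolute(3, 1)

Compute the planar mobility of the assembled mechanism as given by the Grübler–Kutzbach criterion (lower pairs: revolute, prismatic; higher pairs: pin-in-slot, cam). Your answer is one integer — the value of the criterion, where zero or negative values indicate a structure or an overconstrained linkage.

ground; <1,0,0>
#1 <2,0,0>
R:0↔1 J1 <2,1,0>
#2 <3,1,0>
PS:2↔1 J2 <3,1,1>
P:2↔0 J1 <3,2,1>
#3 <4,2,1>
P:3↔2 J1 <4,3,1>
PS:3↔0 J2 <4,3,2>
R:3↔1 J1 <4,4,2>
3×3 − 2×4 − 1×2 = -1

M = -1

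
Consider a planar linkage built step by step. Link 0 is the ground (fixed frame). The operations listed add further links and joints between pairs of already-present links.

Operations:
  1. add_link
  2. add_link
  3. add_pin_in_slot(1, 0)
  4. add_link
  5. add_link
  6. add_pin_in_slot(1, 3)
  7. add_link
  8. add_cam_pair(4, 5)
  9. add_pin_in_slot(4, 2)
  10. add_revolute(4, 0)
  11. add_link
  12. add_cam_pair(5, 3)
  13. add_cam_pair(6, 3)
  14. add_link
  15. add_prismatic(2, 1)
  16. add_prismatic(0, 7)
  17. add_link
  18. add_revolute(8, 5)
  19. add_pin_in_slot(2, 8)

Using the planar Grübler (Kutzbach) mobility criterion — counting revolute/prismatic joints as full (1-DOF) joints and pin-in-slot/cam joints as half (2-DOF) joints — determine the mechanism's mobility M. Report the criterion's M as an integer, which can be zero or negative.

M = 9

link 0 = ground. State L|J1|J2 = 1|0|0
+link1  2|0|0
+link2  3|0|0
PS(1,0) f=2→J2  3|0|1
+link3  4|0|1
+link4  5|0|1
PS(1,3) f=2→J2  5|0|2
+link5  6|0|2
C(4,5) f=2→J2  6|0|3
PS(4,2) f=2→J2  6|0|4
R(4,0) f=1→J1  6|1|4
+link6  7|1|4
C(5,3) f=2→J2  7|1|5
C(6,3) f=2→J2  7|1|6
+link7  8|1|6
P(2,1) f=1→J1  8|2|6
P(0,7) f=1→J1  8|3|6
+link8  9|3|6
R(8,5) f=1→J1  9|4|6
PS(2,8) f=2→J2  9|4|7
M = 3(9−1)−2·4−7 = 24−8−7 = 9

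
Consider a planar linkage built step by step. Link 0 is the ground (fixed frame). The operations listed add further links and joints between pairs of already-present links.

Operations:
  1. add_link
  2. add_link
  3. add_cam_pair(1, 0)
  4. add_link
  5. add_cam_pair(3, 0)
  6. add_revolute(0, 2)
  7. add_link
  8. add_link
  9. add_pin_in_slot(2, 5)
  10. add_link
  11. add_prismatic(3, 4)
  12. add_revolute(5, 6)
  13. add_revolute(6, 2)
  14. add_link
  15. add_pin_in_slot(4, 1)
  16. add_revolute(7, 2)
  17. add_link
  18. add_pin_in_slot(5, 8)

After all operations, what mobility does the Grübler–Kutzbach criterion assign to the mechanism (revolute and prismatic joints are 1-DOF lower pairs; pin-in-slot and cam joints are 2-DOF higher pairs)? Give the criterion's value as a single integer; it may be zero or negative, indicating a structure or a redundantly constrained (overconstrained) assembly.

M = 9

link 0 = ground. State L|J1|J2 = 1|0|0
+link1  2|0|0
+link2  3|0|0
C(1,0) f=2→J2  3|0|1
+link3  4|0|1
C(3,0) f=2→J2  4|0|2
R(0,2) f=1→J1  4|1|2
+link4  5|1|2
+link5  6|1|2
PS(2,5) f=2→J2  6|1|3
+link6  7|1|3
P(3,4) f=1→J1  7|2|3
R(5,6) f=1→J1  7|3|3
R(6,2) f=1→J1  7|4|3
+link7  8|4|3
PS(4,1) f=2→J2  8|4|4
R(7,2) f=1→J1  8|5|4
+link8  9|5|4
PS(5,8) f=2→J2  9|5|5
M = 3(9−1)−2·5−5 = 24−10−5 = 9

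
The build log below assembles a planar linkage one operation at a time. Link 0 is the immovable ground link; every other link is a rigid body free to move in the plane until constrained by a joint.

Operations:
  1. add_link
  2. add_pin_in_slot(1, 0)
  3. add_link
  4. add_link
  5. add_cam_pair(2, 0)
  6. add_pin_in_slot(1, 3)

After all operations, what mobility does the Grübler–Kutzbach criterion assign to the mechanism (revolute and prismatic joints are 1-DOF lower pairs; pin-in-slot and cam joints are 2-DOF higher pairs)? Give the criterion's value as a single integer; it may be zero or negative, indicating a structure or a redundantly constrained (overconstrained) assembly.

M = 6

ground; <1,0,0>
#1 <2,0,0>
PS:1↔0 J2 <2,0,1>
#2 <3,0,1>
#3 <4,0,1>
C:2↔0 J2 <4,0,2>
PS:1↔3 J2 <4,0,3>
3×3 − 2×0 − 1×3 = 6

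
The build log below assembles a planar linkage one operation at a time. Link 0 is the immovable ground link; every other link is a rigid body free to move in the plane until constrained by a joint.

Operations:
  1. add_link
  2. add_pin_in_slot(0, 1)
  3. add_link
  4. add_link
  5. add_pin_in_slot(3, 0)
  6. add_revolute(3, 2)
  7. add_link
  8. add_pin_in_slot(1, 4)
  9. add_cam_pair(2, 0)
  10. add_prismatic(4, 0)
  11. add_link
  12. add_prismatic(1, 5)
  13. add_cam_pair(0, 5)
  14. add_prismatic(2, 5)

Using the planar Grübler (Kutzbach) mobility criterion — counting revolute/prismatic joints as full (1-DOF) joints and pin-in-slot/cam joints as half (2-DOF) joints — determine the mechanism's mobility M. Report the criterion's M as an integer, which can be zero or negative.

M = 2

link 0 = ground. State L|J1|J2 = 1|0|0
+link1  2|0|0
PS(0,1) f=2→J2  2|0|1
+link2  3|0|1
+link3  4|0|1
PS(3,0) f=2→J2  4|0|2
R(3,2) f=1→J1  4|1|2
+link4  5|1|2
PS(1,4) f=2→J2  5|1|3
C(2,0) f=2→J2  5|1|4
P(4,0) f=1→J1  5|2|4
+link5  6|2|4
P(1,5) f=1→J1  6|3|4
C(0,5) f=2→J2  6|3|5
P(2,5) f=1→J1  6|4|5
M = 3(6−1)−2·4−5 = 15−8−5 = 2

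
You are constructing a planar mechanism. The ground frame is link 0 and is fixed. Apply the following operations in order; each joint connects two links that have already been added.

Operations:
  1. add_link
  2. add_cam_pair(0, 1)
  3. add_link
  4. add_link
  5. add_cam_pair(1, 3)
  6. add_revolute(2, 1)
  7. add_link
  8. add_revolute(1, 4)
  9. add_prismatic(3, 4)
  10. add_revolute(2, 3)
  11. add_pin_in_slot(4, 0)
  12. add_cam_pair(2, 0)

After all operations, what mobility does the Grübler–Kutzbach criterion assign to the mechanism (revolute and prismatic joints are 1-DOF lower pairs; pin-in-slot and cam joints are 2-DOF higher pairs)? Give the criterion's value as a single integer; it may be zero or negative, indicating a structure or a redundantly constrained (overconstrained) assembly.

(L,J1,J2)=(1,0,0); link0 fixed
link1: (2,0,0)
C 0-1 [J2]: (2,0,1)
link2: (3,0,1)
link3: (4,0,1)
C 1-3 [J2]: (4,0,2)
R 2-1 [J1]: (4,1,2)
link4: (5,1,2)
R 1-4 [J1]: (5,2,2)
P 3-4 [J1]: (5,3,2)
R 2-3 [J1]: (5,4,2)
PS 4-0 [J2]: (5,4,3)
C 2-0 [J2]: (5,4,4)
Grübler: 3·4 − 2·4 − 4 = 0

M = 0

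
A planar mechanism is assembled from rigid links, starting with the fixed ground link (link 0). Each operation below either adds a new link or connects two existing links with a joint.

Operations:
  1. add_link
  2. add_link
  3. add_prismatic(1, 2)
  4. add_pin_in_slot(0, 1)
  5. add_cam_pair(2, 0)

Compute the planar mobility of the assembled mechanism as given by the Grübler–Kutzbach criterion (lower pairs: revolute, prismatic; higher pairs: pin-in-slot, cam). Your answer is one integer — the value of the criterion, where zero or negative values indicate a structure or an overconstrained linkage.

M = 2

(L,J1,J2)=(1,0,0); link0 fixed
link1: (2,0,0)
link2: (3,0,0)
P 1-2 [J1]: (3,1,0)
PS 0-1 [J2]: (3,1,1)
C 2-0 [J2]: (3,1,2)
Grübler: 3·2 − 2·1 − 2 = 2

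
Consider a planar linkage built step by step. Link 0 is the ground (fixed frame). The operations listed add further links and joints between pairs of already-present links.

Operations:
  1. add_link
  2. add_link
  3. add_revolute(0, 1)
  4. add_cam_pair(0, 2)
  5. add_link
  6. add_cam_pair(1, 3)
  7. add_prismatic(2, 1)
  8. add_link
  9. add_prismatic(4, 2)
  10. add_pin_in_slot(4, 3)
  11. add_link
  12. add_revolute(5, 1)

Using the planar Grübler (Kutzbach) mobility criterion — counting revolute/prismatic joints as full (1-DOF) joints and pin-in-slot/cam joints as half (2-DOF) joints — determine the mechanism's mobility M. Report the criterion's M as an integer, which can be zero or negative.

(L,J1,J2)=(1,0,0); link0 fixed
link1: (2,0,0)
link2: (3,0,0)
R 0-1 [J1]: (3,1,0)
C 0-2 [J2]: (3,1,1)
link3: (4,1,1)
C 1-3 [J2]: (4,1,2)
P 2-1 [J1]: (4,2,2)
link4: (5,2,2)
P 4-2 [J1]: (5,3,2)
PS 4-3 [J2]: (5,3,3)
link5: (6,3,3)
R 5-1 [J1]: (6,4,3)
Grübler: 3·5 − 2·4 − 3 = 4

M = 4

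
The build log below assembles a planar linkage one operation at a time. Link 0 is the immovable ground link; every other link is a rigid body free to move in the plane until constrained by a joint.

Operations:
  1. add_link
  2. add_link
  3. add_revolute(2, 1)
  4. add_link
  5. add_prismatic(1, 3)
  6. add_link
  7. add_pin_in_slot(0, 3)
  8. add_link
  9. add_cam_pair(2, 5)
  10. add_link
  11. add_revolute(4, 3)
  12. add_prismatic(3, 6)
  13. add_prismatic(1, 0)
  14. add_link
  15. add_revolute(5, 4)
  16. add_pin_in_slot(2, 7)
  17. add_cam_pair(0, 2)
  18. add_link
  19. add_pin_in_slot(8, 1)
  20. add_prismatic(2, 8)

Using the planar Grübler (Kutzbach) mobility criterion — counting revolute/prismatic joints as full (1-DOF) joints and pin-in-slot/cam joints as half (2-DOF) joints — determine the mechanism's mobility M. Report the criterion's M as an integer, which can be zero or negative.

[1;0;0] (link 0 is ground)
L+ [2;0;0]
L+ [3;0;0]
R(2,1)∈J1 [3;1;0]
L+ [4;1;0]
P(1,3)∈J1 [4;2;0]
L+ [5;2;0]
PS(0,3)∈J2 [5;2;1]
L+ [6;2;1]
C(2,5)∈J2 [6;2;2]
L+ [7;2;2]
R(4,3)∈J1 [7;3;2]
P(3,6)∈J1 [7;4;2]
P(1,0)∈J1 [7;5;2]
L+ [8;5;2]
R(5,4)∈J1 [8;6;2]
PS(2,7)∈J2 [8;6;3]
C(0,2)∈J2 [8;6;4]
L+ [9;6;4]
PS(8,1)∈J2 [9;6;5]
P(2,8)∈J1 [9;7;5]
mobility = 24 − 14 − 5 = 5

M = 5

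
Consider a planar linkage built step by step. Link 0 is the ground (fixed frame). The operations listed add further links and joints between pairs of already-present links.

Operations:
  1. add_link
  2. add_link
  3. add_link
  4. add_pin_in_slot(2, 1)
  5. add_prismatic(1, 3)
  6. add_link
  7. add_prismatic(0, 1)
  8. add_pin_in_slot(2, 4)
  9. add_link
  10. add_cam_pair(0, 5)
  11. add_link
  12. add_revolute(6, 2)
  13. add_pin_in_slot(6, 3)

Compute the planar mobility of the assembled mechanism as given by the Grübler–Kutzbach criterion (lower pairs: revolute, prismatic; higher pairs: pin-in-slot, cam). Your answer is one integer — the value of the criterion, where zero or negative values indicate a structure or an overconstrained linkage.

[1;0;0] (link 0 is ground)
L+ [2;0;0]
L+ [3;0;0]
L+ [4;0;0]
PS(2,1)∈J2 [4;0;1]
P(1,3)∈J1 [4;1;1]
L+ [5;1;1]
P(0,1)∈J1 [5;2;1]
PS(2,4)∈J2 [5;2;2]
L+ [6;2;2]
C(0,5)∈J2 [6;2;3]
L+ [7;2;3]
R(6,2)∈J1 [7;3;3]
PS(6,3)∈J2 [7;3;4]
mobility = 18 − 6 − 4 = 8

M = 8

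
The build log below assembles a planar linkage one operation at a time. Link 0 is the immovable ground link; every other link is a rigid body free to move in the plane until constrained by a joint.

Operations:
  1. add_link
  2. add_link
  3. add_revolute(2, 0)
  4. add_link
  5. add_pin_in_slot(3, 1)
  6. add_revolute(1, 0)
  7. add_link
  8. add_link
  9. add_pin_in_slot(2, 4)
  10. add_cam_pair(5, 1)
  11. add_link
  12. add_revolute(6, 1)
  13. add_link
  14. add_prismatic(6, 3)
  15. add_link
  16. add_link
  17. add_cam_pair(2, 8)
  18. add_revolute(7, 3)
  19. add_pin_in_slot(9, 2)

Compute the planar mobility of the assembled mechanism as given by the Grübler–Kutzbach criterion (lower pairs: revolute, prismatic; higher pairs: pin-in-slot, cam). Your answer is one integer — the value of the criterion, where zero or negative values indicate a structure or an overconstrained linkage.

M = 12

L=1 J1=0 J2=0
add link → L=2 J1=0 J2=0
add link → L=3 J1=0 J2=0
R@2,0 dof=1 J1 → L=3 J1=1 J2=0
add link → L=4 J1=1 J2=0
PS@3,1 dof=2 J2 → L=4 J1=1 J2=1
R@1,0 dof=1 J1 → L=4 J1=2 J2=1
add link → L=5 J1=2 J2=1
add link → L=6 J1=2 J2=1
PS@2,4 dof=2 J2 → L=6 J1=2 J2=2
C@5,1 dof=2 J2 → L=6 J1=2 J2=3
add link → L=7 J1=2 J2=3
R@6,1 dof=1 J1 → L=7 J1=3 J2=3
add link → L=8 J1=3 J2=3
P@6,3 dof=1 J1 → L=8 J1=4 J2=3
add link → L=9 J1=4 J2=3
add link → L=10 J1=4 J2=3
C@2,8 dof=2 J2 → L=10 J1=4 J2=4
R@7,3 dof=1 J1 → L=10 J1=5 J2=4
PS@9,2 dof=2 J2 → L=10 J1=5 J2=5
M=3(L−1)−2J1−J2=3·9−2·5−5=12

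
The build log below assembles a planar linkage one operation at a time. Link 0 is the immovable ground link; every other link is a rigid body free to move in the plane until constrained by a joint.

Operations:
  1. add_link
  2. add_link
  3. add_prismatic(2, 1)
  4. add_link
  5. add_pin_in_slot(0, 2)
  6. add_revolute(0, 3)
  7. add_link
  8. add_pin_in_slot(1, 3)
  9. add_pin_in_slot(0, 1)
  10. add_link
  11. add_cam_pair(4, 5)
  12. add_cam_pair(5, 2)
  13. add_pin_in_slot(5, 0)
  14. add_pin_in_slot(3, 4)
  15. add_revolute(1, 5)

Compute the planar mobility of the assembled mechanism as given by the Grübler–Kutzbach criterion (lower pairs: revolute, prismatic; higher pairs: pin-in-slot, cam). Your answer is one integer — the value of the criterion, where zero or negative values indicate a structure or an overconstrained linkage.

[1;0;0] (link 0 is ground)
L+ [2;0;0]
L+ [3;0;0]
P(2,1)∈J1 [3;1;0]
L+ [4;1;0]
PS(0,2)∈J2 [4;1;1]
R(0,3)∈J1 [4;2;1]
L+ [5;2;1]
PS(1,3)∈J2 [5;2;2]
PS(0,1)∈J2 [5;2;3]
L+ [6;2;3]
C(4,5)∈J2 [6;2;4]
C(5,2)∈J2 [6;2;5]
PS(5,0)∈J2 [6;2;6]
PS(3,4)∈J2 [6;2;7]
R(1,5)∈J1 [6;3;7]
mobility = 15 − 6 − 7 = 2

M = 2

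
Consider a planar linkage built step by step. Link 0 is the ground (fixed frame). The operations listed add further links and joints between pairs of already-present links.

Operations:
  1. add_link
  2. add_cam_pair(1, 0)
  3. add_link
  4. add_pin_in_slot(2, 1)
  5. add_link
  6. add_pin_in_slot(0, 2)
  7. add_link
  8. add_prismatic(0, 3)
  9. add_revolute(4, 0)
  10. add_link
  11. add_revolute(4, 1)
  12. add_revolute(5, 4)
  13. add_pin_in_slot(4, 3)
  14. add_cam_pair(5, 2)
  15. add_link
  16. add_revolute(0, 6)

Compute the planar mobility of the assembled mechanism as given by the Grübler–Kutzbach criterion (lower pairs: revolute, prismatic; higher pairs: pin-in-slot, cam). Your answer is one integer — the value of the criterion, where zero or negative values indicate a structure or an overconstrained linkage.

link 0 = ground. State L|J1|J2 = 1|0|0
+link1  2|0|0
C(1,0) f=2→J2  2|0|1
+link2  3|0|1
PS(2,1) f=2→J2  3|0|2
+link3  4|0|2
PS(0,2) f=2→J2  4|0|3
+link4  5|0|3
P(0,3) f=1→J1  5|1|3
R(4,0) f=1→J1  5|2|3
+link5  6|2|3
R(4,1) f=1→J1  6|3|3
R(5,4) f=1→J1  6|4|3
PS(4,3) f=2→J2  6|4|4
C(5,2) f=2→J2  6|4|5
+link6  7|4|5
R(0,6) f=1→J1  7|5|5
M = 3(7−1)−2·5−5 = 18−10−5 = 3

M = 3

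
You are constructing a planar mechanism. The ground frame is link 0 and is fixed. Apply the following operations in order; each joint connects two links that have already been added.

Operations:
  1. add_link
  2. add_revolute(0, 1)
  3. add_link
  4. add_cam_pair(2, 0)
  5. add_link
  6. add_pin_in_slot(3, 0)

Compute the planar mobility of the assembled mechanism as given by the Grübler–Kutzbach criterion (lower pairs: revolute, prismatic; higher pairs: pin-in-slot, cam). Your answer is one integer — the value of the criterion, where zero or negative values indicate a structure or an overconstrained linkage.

M = 5

[1;0;0] (link 0 is ground)
L+ [2;0;0]
R(0,1)∈J1 [2;1;0]
L+ [3;1;0]
C(2,0)∈J2 [3;1;1]
L+ [4;1;1]
PS(3,0)∈J2 [4;1;2]
mobility = 9 − 2 − 2 = 5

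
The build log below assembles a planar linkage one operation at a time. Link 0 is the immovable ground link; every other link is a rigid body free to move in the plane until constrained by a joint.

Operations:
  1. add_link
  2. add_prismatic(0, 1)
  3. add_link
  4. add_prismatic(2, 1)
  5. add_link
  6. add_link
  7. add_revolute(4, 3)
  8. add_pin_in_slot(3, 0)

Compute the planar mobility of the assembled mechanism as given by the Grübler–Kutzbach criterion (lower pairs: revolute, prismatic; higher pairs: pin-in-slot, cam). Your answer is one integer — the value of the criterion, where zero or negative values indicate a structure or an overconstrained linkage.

M = 5

link 0 = ground. State L|J1|J2 = 1|0|0
+link1  2|0|0
P(0,1) f=1→J1  2|1|0
+link2  3|1|0
P(2,1) f=1→J1  3|2|0
+link3  4|2|0
+link4  5|2|0
R(4,3) f=1→J1  5|3|0
PS(3,0) f=2→J2  5|3|1
M = 3(5−1)−2·3−1 = 12−6−1 = 5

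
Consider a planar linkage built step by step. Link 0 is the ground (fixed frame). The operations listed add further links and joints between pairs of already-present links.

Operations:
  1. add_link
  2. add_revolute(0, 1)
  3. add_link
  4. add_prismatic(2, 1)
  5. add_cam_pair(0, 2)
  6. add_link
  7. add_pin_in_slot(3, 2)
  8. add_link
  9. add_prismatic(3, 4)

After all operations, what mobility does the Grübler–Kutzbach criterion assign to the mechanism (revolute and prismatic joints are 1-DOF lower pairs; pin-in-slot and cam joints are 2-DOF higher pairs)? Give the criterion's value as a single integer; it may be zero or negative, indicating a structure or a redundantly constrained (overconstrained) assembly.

ground; <1,0,0>
#1 <2,0,0>
R:0↔1 J1 <2,1,0>
#2 <3,1,0>
P:2↔1 J1 <3,2,0>
C:0↔2 J2 <3,2,1>
#3 <4,2,1>
PS:3↔2 J2 <4,2,2>
#4 <5,2,2>
P:3↔4 J1 <5,3,2>
3×4 − 2×3 − 1×2 = 4

M = 4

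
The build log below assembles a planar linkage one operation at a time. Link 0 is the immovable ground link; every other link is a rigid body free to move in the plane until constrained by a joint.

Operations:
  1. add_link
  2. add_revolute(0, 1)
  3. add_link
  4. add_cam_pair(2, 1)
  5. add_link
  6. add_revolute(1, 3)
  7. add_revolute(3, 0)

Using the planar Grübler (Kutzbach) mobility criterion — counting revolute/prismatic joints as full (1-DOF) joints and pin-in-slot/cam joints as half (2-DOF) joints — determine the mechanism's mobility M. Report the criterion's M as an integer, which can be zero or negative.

link 0 = ground. State L|J1|J2 = 1|0|0
+link1  2|0|0
R(0,1) f=1→J1  2|1|0
+link2  3|1|0
C(2,1) f=2→J2  3|1|1
+link3  4|1|1
R(1,3) f=1→J1  4|2|1
R(3,0) f=1→J1  4|3|1
M = 3(4−1)−2·3−1 = 9−6−1 = 2

M = 2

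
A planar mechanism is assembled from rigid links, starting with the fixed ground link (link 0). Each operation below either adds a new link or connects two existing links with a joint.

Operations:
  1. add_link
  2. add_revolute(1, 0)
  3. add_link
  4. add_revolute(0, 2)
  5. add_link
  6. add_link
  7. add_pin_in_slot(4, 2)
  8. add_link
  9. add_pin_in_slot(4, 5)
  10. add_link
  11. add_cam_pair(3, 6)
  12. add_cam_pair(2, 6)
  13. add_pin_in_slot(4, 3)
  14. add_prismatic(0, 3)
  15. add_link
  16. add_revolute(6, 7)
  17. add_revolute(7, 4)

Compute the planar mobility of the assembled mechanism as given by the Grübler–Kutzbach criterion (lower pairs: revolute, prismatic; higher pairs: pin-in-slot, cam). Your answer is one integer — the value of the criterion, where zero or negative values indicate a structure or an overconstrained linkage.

M = 6

L=1 J1=0 J2=0
add link → L=2 J1=0 J2=0
R@1,0 dof=1 J1 → L=2 J1=1 J2=0
add link → L=3 J1=1 J2=0
R@0,2 dof=1 J1 → L=3 J1=2 J2=0
add link → L=4 J1=2 J2=0
add link → L=5 J1=2 J2=0
PS@4,2 dof=2 J2 → L=5 J1=2 J2=1
add link → L=6 J1=2 J2=1
PS@4,5 dof=2 J2 → L=6 J1=2 J2=2
add link → L=7 J1=2 J2=2
C@3,6 dof=2 J2 → L=7 J1=2 J2=3
C@2,6 dof=2 J2 → L=7 J1=2 J2=4
PS@4,3 dof=2 J2 → L=7 J1=2 J2=5
P@0,3 dof=1 J1 → L=7 J1=3 J2=5
add link → L=8 J1=3 J2=5
R@6,7 dof=1 J1 → L=8 J1=4 J2=5
R@7,4 dof=1 J1 → L=8 J1=5 J2=5
M=3(L−1)−2J1−J2=3·7−2·5−5=6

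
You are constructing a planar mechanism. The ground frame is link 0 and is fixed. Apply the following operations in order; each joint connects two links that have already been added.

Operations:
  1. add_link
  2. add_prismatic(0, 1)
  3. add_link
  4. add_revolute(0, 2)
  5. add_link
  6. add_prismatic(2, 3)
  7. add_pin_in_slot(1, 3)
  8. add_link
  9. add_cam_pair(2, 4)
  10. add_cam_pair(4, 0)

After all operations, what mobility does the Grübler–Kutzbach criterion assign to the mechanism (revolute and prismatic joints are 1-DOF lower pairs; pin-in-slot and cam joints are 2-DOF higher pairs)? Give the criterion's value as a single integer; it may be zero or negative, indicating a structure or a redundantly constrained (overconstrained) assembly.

L=1 J1=0 J2=0
add link → L=2 J1=0 J2=0
P@0,1 dof=1 J1 → L=2 J1=1 J2=0
add link → L=3 J1=1 J2=0
R@0,2 dof=1 J1 → L=3 J1=2 J2=0
add link → L=4 J1=2 J2=0
P@2,3 dof=1 J1 → L=4 J1=3 J2=0
PS@1,3 dof=2 J2 → L=4 J1=3 J2=1
add link → L=5 J1=3 J2=1
C@2,4 dof=2 J2 → L=5 J1=3 J2=2
C@4,0 dof=2 J2 → L=5 J1=3 J2=3
M=3(L−1)−2J1−J2=3·4−2·3−3=3

M = 3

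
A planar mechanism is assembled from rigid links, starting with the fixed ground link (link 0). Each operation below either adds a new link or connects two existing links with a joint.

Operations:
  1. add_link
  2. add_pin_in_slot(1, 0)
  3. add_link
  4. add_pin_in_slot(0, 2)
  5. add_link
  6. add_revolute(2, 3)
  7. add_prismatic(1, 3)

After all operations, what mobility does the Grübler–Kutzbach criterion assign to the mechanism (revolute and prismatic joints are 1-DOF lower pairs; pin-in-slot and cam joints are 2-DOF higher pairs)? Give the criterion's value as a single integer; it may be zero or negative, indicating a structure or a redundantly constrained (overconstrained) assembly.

M = 3

(L,J1,J2)=(1,0,0); link0 fixed
link1: (2,0,0)
PS 1-0 [J2]: (2,0,1)
link2: (3,0,1)
PS 0-2 [J2]: (3,0,2)
link3: (4,0,2)
R 2-3 [J1]: (4,1,2)
P 1-3 [J1]: (4,2,2)
Grübler: 3·3 − 2·2 − 2 = 3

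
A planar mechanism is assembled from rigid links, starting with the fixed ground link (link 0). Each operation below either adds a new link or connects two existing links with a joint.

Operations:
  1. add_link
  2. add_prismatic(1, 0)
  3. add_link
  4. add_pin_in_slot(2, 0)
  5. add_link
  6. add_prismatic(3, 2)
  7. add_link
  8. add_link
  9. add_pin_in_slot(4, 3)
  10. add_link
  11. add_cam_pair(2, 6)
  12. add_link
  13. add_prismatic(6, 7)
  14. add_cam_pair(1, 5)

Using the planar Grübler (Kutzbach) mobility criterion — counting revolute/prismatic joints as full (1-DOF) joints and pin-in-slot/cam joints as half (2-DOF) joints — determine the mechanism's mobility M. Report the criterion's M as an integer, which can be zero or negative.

ground; <1,0,0>
#1 <2,0,0>
P:1↔0 J1 <2,1,0>
#2 <3,1,0>
PS:2↔0 J2 <3,1,1>
#3 <4,1,1>
P:3↔2 J1 <4,2,1>
#4 <5,2,1>
#5 <6,2,1>
PS:4↔3 J2 <6,2,2>
#6 <7,2,2>
C:2↔6 J2 <7,2,3>
#7 <8,2,3>
P:6↔7 J1 <8,3,3>
C:1↔5 J2 <8,3,4>
3×7 − 2×3 − 1×4 = 11

M = 11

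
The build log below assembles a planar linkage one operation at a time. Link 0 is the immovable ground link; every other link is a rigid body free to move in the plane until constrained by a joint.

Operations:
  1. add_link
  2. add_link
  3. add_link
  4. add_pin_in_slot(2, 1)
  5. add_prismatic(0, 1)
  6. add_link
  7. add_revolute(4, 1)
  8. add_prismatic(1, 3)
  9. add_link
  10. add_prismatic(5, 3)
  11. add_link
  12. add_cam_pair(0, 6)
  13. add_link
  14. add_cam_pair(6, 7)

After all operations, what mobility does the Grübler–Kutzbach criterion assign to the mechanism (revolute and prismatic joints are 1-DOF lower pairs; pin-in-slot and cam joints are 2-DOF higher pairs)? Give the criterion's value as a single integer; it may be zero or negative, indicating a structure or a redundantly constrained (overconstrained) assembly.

M = 10

ground; <1,0,0>
#1 <2,0,0>
#2 <3,0,0>
#3 <4,0,0>
PS:2↔1 J2 <4,0,1>
P:0↔1 J1 <4,1,1>
#4 <5,1,1>
R:4↔1 J1 <5,2,1>
P:1↔3 J1 <5,3,1>
#5 <6,3,1>
P:5↔3 J1 <6,4,1>
#6 <7,4,1>
C:0↔6 J2 <7,4,2>
#7 <8,4,2>
C:6↔7 J2 <8,4,3>
3×7 − 2×4 − 1×3 = 10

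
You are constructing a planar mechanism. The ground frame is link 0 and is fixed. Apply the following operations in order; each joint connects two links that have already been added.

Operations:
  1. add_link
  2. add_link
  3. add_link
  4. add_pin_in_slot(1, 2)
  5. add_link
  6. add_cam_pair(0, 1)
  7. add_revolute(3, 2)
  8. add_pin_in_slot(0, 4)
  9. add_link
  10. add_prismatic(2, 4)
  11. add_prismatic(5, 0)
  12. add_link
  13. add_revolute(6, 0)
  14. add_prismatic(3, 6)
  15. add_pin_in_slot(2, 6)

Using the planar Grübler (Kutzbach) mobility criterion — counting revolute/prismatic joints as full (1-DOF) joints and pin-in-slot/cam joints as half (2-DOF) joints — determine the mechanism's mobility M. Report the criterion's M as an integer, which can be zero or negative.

L=1 J1=0 J2=0
add link → L=2 J1=0 J2=0
add link → L=3 J1=0 J2=0
add link → L=4 J1=0 J2=0
PS@1,2 dof=2 J2 → L=4 J1=0 J2=1
add link → L=5 J1=0 J2=1
C@0,1 dof=2 J2 → L=5 J1=0 J2=2
R@3,2 dof=1 J1 → L=5 J1=1 J2=2
PS@0,4 dof=2 J2 → L=5 J1=1 J2=3
add link → L=6 J1=1 J2=3
P@2,4 dof=1 J1 → L=6 J1=2 J2=3
P@5,0 dof=1 J1 → L=6 J1=3 J2=3
add link → L=7 J1=3 J2=3
R@6,0 dof=1 J1 → L=7 J1=4 J2=3
P@3,6 dof=1 J1 → L=7 J1=5 J2=3
PS@2,6 dof=2 J2 → L=7 J1=5 J2=4
M=3(L−1)−2J1−J2=3·6−2·5−4=4

M = 4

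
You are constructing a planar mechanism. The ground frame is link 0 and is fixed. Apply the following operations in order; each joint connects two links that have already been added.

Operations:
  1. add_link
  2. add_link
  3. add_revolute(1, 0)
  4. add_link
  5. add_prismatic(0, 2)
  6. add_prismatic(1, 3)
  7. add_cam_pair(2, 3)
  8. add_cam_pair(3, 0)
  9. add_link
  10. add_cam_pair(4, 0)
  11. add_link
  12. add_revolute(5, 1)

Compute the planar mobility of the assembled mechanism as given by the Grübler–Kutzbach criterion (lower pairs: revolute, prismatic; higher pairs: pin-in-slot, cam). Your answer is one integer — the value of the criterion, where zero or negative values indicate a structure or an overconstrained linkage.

M = 4

link 0 = ground. State L|J1|J2 = 1|0|0
+link1  2|0|0
+link2  3|0|0
R(1,0) f=1→J1  3|1|0
+link3  4|1|0
P(0,2) f=1→J1  4|2|0
P(1,3) f=1→J1  4|3|0
C(2,3) f=2→J2  4|3|1
C(3,0) f=2→J2  4|3|2
+link4  5|3|2
C(4,0) f=2→J2  5|3|3
+link5  6|3|3
R(5,1) f=1→J1  6|4|3
M = 3(6−1)−2·4−3 = 15−8−3 = 4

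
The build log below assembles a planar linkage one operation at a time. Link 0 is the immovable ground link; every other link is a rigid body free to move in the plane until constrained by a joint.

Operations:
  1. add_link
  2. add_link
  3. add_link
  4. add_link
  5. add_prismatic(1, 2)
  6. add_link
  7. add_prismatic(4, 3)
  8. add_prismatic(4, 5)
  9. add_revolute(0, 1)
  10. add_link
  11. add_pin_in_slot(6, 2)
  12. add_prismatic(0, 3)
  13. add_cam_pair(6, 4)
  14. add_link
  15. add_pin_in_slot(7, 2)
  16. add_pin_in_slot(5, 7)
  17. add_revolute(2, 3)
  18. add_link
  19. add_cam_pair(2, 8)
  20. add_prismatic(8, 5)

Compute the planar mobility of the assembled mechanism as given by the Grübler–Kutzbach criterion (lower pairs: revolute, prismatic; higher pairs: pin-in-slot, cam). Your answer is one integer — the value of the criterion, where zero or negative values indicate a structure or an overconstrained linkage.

M = 5

L=1 J1=0 J2=0
add link → L=2 J1=0 J2=0
add link → L=3 J1=0 J2=0
add link → L=4 J1=0 J2=0
add link → L=5 J1=0 J2=0
P@1,2 dof=1 J1 → L=5 J1=1 J2=0
add link → L=6 J1=1 J2=0
P@4,3 dof=1 J1 → L=6 J1=2 J2=0
P@4,5 dof=1 J1 → L=6 J1=3 J2=0
R@0,1 dof=1 J1 → L=6 J1=4 J2=0
add link → L=7 J1=4 J2=0
PS@6,2 dof=2 J2 → L=7 J1=4 J2=1
P@0,3 dof=1 J1 → L=7 J1=5 J2=1
C@6,4 dof=2 J2 → L=7 J1=5 J2=2
add link → L=8 J1=5 J2=2
PS@7,2 dof=2 J2 → L=8 J1=5 J2=3
PS@5,7 dof=2 J2 → L=8 J1=5 J2=4
R@2,3 dof=1 J1 → L=8 J1=6 J2=4
add link → L=9 J1=6 J2=4
C@2,8 dof=2 J2 → L=9 J1=6 J2=5
P@8,5 dof=1 J1 → L=9 J1=7 J2=5
M=3(L−1)−2J1−J2=3·8−2·7−5=5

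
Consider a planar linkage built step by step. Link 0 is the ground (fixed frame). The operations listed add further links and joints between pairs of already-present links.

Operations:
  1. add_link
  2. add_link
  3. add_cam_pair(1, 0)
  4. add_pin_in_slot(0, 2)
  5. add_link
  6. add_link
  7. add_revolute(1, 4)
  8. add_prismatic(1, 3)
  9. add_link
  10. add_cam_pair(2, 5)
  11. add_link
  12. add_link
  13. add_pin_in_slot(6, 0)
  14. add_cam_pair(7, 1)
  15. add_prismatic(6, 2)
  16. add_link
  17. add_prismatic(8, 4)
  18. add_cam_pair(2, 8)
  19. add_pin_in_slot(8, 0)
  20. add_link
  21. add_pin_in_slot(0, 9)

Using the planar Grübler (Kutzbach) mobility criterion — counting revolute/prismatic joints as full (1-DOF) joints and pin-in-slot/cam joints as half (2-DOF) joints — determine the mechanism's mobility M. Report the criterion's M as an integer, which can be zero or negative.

ground; <1,0,0>
#1 <2,0,0>
#2 <3,0,0>
C:1↔0 J2 <3,0,1>
PS:0↔2 J2 <3,0,2>
#3 <4,0,2>
#4 <5,0,2>
R:1↔4 J1 <5,1,2>
P:1↔3 J1 <5,2,2>
#5 <6,2,2>
C:2↔5 J2 <6,2,3>
#6 <7,2,3>
#7 <8,2,3>
PS:6↔0 J2 <8,2,4>
C:7↔1 J2 <8,2,5>
P:6↔2 J1 <8,3,5>
#8 <9,3,5>
P:8↔4 J1 <9,4,5>
C:2↔8 J2 <9,4,6>
PS:8↔0 J2 <9,4,7>
#9 <10,4,7>
PS:0↔9 J2 <10,4,8>
3×9 − 2×4 − 1×8 = 11

M = 11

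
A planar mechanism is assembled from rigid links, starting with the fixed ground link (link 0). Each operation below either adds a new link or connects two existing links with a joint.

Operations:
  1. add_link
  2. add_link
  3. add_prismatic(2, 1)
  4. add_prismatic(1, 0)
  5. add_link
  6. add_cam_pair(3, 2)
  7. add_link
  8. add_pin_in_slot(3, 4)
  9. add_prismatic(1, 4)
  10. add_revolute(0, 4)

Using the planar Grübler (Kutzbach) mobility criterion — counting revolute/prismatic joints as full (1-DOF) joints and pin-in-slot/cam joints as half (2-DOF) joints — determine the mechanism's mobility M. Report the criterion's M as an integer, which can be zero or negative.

M = 2

(L,J1,J2)=(1,0,0); link0 fixed
link1: (2,0,0)
link2: (3,0,0)
P 2-1 [J1]: (3,1,0)
P 1-0 [J1]: (3,2,0)
link3: (4,2,0)
C 3-2 [J2]: (4,2,1)
link4: (5,2,1)
PS 3-4 [J2]: (5,2,2)
P 1-4 [J1]: (5,3,2)
R 0-4 [J1]: (5,4,2)
Grübler: 3·4 − 2·4 − 2 = 2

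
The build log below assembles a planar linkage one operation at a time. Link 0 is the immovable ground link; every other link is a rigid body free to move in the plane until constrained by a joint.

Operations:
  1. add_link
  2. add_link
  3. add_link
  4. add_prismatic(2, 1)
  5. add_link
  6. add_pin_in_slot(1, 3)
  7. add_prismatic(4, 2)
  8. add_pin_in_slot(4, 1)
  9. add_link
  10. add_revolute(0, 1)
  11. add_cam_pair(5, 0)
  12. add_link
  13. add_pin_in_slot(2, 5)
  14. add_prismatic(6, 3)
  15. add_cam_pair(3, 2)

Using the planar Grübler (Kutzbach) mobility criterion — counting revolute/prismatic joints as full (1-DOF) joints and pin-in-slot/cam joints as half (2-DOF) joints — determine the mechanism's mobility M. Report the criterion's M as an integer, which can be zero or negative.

ground; <1,0,0>
#1 <2,0,0>
#2 <3,0,0>
#3 <4,0,0>
P:2↔1 J1 <4,1,0>
#4 <5,1,0>
PS:1↔3 J2 <5,1,1>
P:4↔2 J1 <5,2,1>
PS:4↔1 J2 <5,2,2>
#5 <6,2,2>
R:0↔1 J1 <6,3,2>
C:5↔0 J2 <6,3,3>
#6 <7,3,3>
PS:2↔5 J2 <7,3,4>
P:6↔3 J1 <7,4,4>
C:3↔2 J2 <7,4,5>
3×6 − 2×4 − 1×5 = 5

M = 5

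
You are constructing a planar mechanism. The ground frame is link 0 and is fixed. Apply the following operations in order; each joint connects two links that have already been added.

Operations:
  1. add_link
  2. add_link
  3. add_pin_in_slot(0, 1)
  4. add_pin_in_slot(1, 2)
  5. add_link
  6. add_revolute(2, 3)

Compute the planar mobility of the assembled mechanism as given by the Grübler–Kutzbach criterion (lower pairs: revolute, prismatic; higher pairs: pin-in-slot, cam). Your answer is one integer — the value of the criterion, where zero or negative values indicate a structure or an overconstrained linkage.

[1;0;0] (link 0 is ground)
L+ [2;0;0]
L+ [3;0;0]
PS(0,1)∈J2 [3;0;1]
PS(1,2)∈J2 [3;0;2]
L+ [4;0;2]
R(2,3)∈J1 [4;1;2]
mobility = 9 − 2 − 2 = 5

M = 5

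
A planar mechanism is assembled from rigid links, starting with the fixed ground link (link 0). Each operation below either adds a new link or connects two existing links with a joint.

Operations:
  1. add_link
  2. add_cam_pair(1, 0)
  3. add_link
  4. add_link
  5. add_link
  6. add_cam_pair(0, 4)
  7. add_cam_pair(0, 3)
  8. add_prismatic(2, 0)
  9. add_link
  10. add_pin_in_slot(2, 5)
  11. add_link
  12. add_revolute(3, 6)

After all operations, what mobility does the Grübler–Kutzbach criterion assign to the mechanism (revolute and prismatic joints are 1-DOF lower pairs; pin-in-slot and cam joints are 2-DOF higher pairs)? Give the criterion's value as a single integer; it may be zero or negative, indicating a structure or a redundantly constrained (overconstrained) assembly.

L=1 J1=0 J2=0
add link → L=2 J1=0 J2=0
C@1,0 dof=2 J2 → L=2 J1=0 J2=1
add link → L=3 J1=0 J2=1
add link → L=4 J1=0 J2=1
add link → L=5 J1=0 J2=1
C@0,4 dof=2 J2 → L=5 J1=0 J2=2
C@0,3 dof=2 J2 → L=5 J1=0 J2=3
P@2,0 dof=1 J1 → L=5 J1=1 J2=3
add link → L=6 J1=1 J2=3
PS@2,5 dof=2 J2 → L=6 J1=1 J2=4
add link → L=7 J1=1 J2=4
R@3,6 dof=1 J1 → L=7 J1=2 J2=4
M=3(L−1)−2J1−J2=3·6−2·2−4=10

M = 10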